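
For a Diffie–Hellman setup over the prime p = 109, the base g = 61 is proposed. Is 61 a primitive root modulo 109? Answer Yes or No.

φ(109) = 109 − 1 = 108 = 2^2 · 3^3.
An element g generates (Z/109Z)^× iff g^(108/q) ≢ 1 (mod 109) for each prime q ∈ {2, 3}.
61^54 ≡ 1 (mod 109)  [q = 2: ≡ 1 ✗]
61^36 ≡ 63 (mod 109)  [q = 3: ≢ 1 ✓]
Since 61^54 ≡ 1, the order of 61 divides 54 < 108, so 61 is not a primitive root.

No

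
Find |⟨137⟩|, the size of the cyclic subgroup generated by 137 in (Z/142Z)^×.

The order of 137 must divide φ(142) = φ(2)·φ(71) = 1·70 = 70 = 2 · 5 · 7.
Divisors of 70: 1, 2, 5, 7, 10, 14, 35, 70.
Check 137^d mod 142 for each divisor in increasing order:
137^1 ≡ 137 (mod 142)
137^2 ≡ 25 (mod 142)
137^5 ≡ 141 (mod 142)
137^7 ≡ 117 (mod 142)
137^10 ≡ 1 (mod 142) ✓
Hence ord(137) = 10.

10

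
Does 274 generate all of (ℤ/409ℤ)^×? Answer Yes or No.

No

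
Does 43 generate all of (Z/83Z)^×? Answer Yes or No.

Yes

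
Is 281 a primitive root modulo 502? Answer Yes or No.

Yes

φ(502) = φ(2)·φ(251) = 1·250 = 250 = 2 · 5^3.
An element g generates (Z/502Z)^× iff g^(250/q) ≢ 1 (mod 502) for each prime q ∈ {2, 5}.
281^125 ≡ 501 (mod 502)  [q = 2: ≢ 1 ✓]
281^50 ≡ 219 (mod 502)  [q = 5: ≢ 1 ✓]
All checks pass, so 281 has order 250 and is a primitive root modulo 502.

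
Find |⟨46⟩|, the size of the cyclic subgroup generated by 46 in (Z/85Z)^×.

By Lagrange's theorem, ord_85(46) divides φ(85) = φ(5·17) = (5−1)·(17−1) = 4·16 = 64 = 2^6.
Divisors of 64: 1, 2, 4, 8, 16, 32, 64.
Test each divisor d:
46^1 ≡ 46
46^2 ≡ 76
46^4 ≡ 81
46^8 ≡ 16
46^16 ≡ 1
Hence ord(46) = 16.

16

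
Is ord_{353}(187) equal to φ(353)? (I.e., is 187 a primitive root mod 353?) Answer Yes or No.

No

φ(353) = 353 − 1 = 352 = 2^5 · 11.
Test 187^(352/q) mod 353 for each prime factor q of 352:
187^176 ≡ 1 (mod 353)  [q = 2: ≡ 1 ✗]
187^32 ≡ 185 (mod 353)  [q = 11: ≢ 1 ✓]
The check at q = 2 fails, so 187 generates a proper subgroup.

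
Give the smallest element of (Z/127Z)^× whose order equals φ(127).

3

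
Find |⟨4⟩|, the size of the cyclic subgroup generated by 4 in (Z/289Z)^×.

By Lagrange's theorem, ord_289(4) divides φ(289) = φ(17^2) = 17·(17−1) = 272 = 2^4 · 17.
Divisors of 272: 1, 2, 4, 8, 16, 17, 34, 68, 136, 272.
Evaluate successive powers at the divisors of 272:
4^1 ≡ 4 (mod 289)
4^2 ≡ 16 (mod 289)
4^4 ≡ 256 (mod 289)
4^8 ≡ 222 (mod 289)
4^16 ≡ 154 (mod 289)
4^17 ≡ 38 (mod 289)
4^34 ≡ 288 (mod 289)
4^68 ≡ 1 (mod 289) ✓
Hence ord(4) = 68.

68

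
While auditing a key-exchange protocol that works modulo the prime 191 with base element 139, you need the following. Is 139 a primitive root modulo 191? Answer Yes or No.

φ(191) = 191 − 1 = 190 = 2 · 5 · 19.
139 is a primitive root mod 191 iff 139^(φ(191)/q) ≢ 1 for every prime q | φ(191), i.e. q ∈ {2, 5, 19}.
139^95 ≡ 190 (mod 191)  [q = 2: ≢ 1 ✓]
139^38 ≡ 1 (mod 191)  [q = 5: ≡ 1 ✗]
139^10 ≡ 25 (mod 191)  [q = 19: ≢ 1 ✓]
Since 139^38 ≡ 1, the order of 139 divides 38 < 190, so 139 is not a primitive root.

No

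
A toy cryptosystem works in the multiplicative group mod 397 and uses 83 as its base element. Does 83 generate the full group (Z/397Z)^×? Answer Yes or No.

φ(397) = 397 − 1 = 396 = 2^2 · 3^2 · 11.
It suffices to check that the order of 83 is not a proper divisor of 396: compute 83^(396/q) for q ∈ {2, 3, 11}.
83^198 ≡ 1 (mod 397)  [q = 2: ≡ 1 ✗]
83^132 ≡ 1 (mod 397)  [q = 3: ≡ 1 ✗]
83^36 ≡ 290 (mod 397)  [q = 11: ≢ 1 ✓]
Since 83^198 ≡ 1, the order of 83 divides 198 < 396, so 83 is not a primitive root.

No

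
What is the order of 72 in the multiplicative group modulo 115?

44

By Lagrange's theorem, ord_115(72) divides φ(115) = φ(5·23) = (5−1)·(23−1) = 4·22 = 88 = 2^3 · 11.
Divisors of 88: 1, 2, 4, 8, 11, 22, 44, 88.
Evaluate successive powers at the divisors of 88:
72^1 ≡ 72
72^2 ≡ 9
72^4 ≡ 81
72^8 ≡ 6
72^11 ≡ 93
72^22 ≡ 24
72^44 ≡ 1
So ord_115(72) = 44.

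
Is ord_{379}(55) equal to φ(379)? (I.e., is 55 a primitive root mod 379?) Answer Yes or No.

Yes

φ(379) = 379 − 1 = 378 = 2 · 3^3 · 7.
Test 55^(378/q) mod 379 for each prime factor q of 378:
55^189 ≡ 378 (mod 379)  [q = 2: ≢ 1 ✓]
55^126 ≡ 327 (mod 379)  [q = 3: ≢ 1 ✓]
55^54 ≡ 195 (mod 379)  [q = 7: ≢ 1 ✓]
All checks pass, so 55 has order 378 and is a primitive root modulo 379.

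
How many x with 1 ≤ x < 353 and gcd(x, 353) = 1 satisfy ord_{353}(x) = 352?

φ(353) = 353 − 1 = 352 = 2^5 · 11.
In a cyclic group of order 352, there are φ(d) elements of order d for each divisor d of 352, and zero for non-divisors.
352 = 2^5 · 11 divides 352, and φ(352) = 160.

160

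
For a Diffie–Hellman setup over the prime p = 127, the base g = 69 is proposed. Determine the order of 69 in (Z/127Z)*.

63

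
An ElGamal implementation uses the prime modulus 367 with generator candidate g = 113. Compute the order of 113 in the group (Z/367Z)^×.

The order of 113 must divide φ(367) = 367 − 1 = 366 = 2 · 3 · 61.
Divisors of 366: 1, 2, 3, 6, 61, 122, 183, 366.
Evaluate successive powers at the divisors of 366:
113^1 ≡ 113
113^2 ≡ 291
113^3 ≡ 220
113^6 ≡ 323
113^61 ≡ 283
113^122 ≡ 83
113^183 ≡ 1
So ord_367(113) = 183.

183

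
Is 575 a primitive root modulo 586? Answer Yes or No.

Yes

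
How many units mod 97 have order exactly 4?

φ(97) = 97 − 1 = 96 = 2^5 · 3.
(Z/97Z)^× is cyclic (|G| = 96); a cyclic group of order m has exactly φ(d) elements of each order d | m, and none otherwise.
4 = 2^2 divides 96, and φ(4) = 2.

2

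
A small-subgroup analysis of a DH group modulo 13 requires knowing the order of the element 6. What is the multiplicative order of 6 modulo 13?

ord(6) | φ(13) = 13 − 1 = 12 = 2^2 · 3.
Divisors of 12: 1, 2, 3, 4, 6, 12.
Check 6^d mod 13 for each divisor in increasing order:
6^1 ≡ 6 (mod 13)
6^2 ≡ 10 (mod 13)
6^3 ≡ 8 (mod 13)
6^4 ≡ 9 (mod 13)
6^6 ≡ 12 (mod 13)
6^12 ≡ 1 (mod 13) ✓
The smallest such exponent is 12, so the order of 6 is 12.

12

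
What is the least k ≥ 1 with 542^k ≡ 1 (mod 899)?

70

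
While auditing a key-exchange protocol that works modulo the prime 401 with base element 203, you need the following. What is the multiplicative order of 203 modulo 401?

200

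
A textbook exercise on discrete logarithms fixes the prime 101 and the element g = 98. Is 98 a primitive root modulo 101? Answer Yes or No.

Yes

φ(101) = 101 − 1 = 100 = 2^2 · 5^2.
98 is a primitive root mod 101 iff 98^(φ(101)/q) ≢ 1 for every prime q | φ(101), i.e. q ∈ {2, 5}.
98^50 ≡ 100 (mod 101)  [q = 2: ≢ 1 ✓]
98^20 ≡ 84 (mod 101)  [q = 5: ≢ 1 ✓]
None equal 1, so ord_101(98) = 100: 98 is a primitive root.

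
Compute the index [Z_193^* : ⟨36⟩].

Since 36 ∈ (Z/193Z)^×, its order divides φ(193) = 193 − 1 = 192 = 2^6 · 3.
Divisors of 192: 1, 2, 3, 4, 6, 8, 12, 16, 24, 32, 48, 64, 96, 192.
Check 36^d mod 193 for each divisor in increasing order:
36^1 ≡ 36 (mod 193)
36^2 ≡ 138 (mod 193)
36^3 ≡ 143 (mod 193)
36^4 ≡ 130 (mod 193)
36^6 ≡ 184 (mod 193)
36^8 ≡ 109 (mod 193)
36^12 ≡ 81 (mod 193)
36^16 ≡ 108 (mod 193)
36^24 ≡ 192 (mod 193)
36^32 ≡ 84 (mod 193)
36^48 ≡ 1 (mod 193) ✓
The order of 36 is 48, so the subgroup it generates has 48 elements.
Index = |(Z/193Z)^×| / |⟨36⟩| = 192 / 48 = 4.

4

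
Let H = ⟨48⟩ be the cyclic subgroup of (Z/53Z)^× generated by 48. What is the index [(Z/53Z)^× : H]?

Since 48 ∈ (Z/53Z)^×, its order divides φ(53) = 53 − 1 = 52 = 2^2 · 13.
Divisors of 52: 1, 2, 4, 13, 26, 52.
Test each divisor d:
48^1 ≡ 48 (mod 53)
48^2 ≡ 25 (mod 53)
48^4 ≡ 42 (mod 53)
48^13 ≡ 30 (mod 53)
48^26 ≡ 52 (mod 53)
48^52 ≡ 1 (mod 53) ✓
So ord_53(48) = 52, hence |⟨48⟩| = 52.
[(Z/53Z)^× : ⟨48⟩] = 52/52 = 1.

1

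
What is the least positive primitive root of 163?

2

φ(163) = 163 − 1 = 162 = 2 · 3^4.
g is a primitive root iff g^(162/q) ≢ 1 (mod 163) for each prime q ∈ {2, 3}.
g = 2: 2^81 ≡ 162; 2^54 ≡ 104 — none is 1, so 2 is a primitive root.
The smallest primitive root modulo 163 is 2.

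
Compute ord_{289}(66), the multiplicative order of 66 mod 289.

ord(66) | φ(289) = φ(17^2) = 17·(17−1) = 272 = 2^4 · 17.
Divisors of 272: 1, 2, 4, 8, 16, 17, 34, 68, 136, 272.
Test each divisor d:
66^1 ≡ 66
66^2 ≡ 21
66^4 ≡ 152
66^8 ≡ 273
66^16 ≡ 256
66^17 ≡ 134
66^34 ≡ 38
66^68 ≡ 288
66^136 ≡ 1
Hence ord(66) = 136.

136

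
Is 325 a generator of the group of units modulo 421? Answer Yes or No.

φ(421) = 421 − 1 = 420 = 2^2 · 3 · 5 · 7.
An element g generates (Z/421Z)^× iff g^(420/q) ≢ 1 (mod 421) for each prime q ∈ {2, 3, 5, 7}.
325^210 ≡ 420 (mod 421)  [q = 2: ≢ 1 ✓]
325^140 ≡ 400 (mod 421)  [q = 3: ≢ 1 ✓]
325^84 ≡ 252 (mod 421)  [q = 5: ≢ 1 ✓]
325^60 ≡ 385 (mod 421)  [q = 7: ≢ 1 ✓]
All checks pass, so 325 has order 420 and is a primitive root modulo 421.

Yes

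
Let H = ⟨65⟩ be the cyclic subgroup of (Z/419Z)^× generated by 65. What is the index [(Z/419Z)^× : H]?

ord(65) | φ(419) = 419 − 1 = 418 = 2 · 11 · 19.
Divisors of 418: 1, 2, 11, 19, 22, 38, 209, 418.
Compute 65^d (mod 419) for the divisors d until we hit 1:
65^1 ≡ 65 (mod 419)
65^2 ≡ 35 (mod 419)
65^11 ≡ 379 (mod 419)
65^19 ≡ 102 (mod 419)
65^22 ≡ 343 (mod 419)
65^38 ≡ 348 (mod 419)
65^209 ≡ 1 (mod 419) ✓
So ord_419(65) = 209, hence |⟨65⟩| = 209.
The index is φ(419) / ord(65) = 418 / 209 = 2.

2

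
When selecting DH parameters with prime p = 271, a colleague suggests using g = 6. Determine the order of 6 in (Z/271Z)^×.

270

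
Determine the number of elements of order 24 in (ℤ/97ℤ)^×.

8

φ(97) = 97 − 1 = 96 = 2^5 · 3.
In a cyclic group of order 96, there are φ(d) elements of order d for each divisor d of 96, and zero for non-divisors.
24 = 2^3 · 3 divides 96, and φ(24) = 8.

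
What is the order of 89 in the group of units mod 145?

28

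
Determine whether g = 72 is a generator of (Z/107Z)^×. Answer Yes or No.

φ(107) = 107 − 1 = 106 = 2 · 53.
Test 72^(106/q) mod 107 for each prime factor q of 106:
72^53 ≡ 106 (mod 107)  [q = 2: ≢ 1 ✓]
72^2 ≡ 48 (mod 107)  [q = 53: ≢ 1 ✓]
Every test exponent gives a nontrivial residue, hence 72 generates the full group.

Yes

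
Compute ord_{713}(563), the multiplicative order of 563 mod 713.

66

Since 563 ∈ (Z/713Z)^×, its order divides φ(713) = φ(23·31) = (23−1)·(31−1) = 22·30 = 660 = 2^2 · 3 · 5 · 11.
Divisors of 660: 1, 2, 3, 4, 5, 6, 10, 11, 12, 15, 20, 22, 30, 33, 44, 55, 60, 66, 110, 132, 165, 220, 330, 660.
Evaluate successive powers at the divisors of 660:
563^1 ≡ 563
563^2 ≡ 397
563^3 ≡ 342
563^4 ≡ 36
563^5 ≡ 304
563^6 ≡ 32
563^10 ≡ 439
563^11 ≡ 459
563^12 ≡ 311
563^15 ≡ 125
563^20 ≡ 211
563^22 ≡ 346
563^30 ≡ 652
563^33 ≡ 528
563^44 ≡ 645
563^55 ≡ 160
563^60 ≡ 156
563^66 ≡ 1
The smallest such exponent is 66, so the order of 563 is 66.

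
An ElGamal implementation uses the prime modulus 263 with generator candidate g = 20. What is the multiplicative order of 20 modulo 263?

ord(20) | φ(263) = 263 − 1 = 262 = 2 · 131.
Divisors of 262: 1, 2, 131, 262.
Check 20^d mod 263 for each divisor in increasing order:
20^1 ≡ 20 (mod 263)
20^2 ≡ 137 (mod 263)
20^131 ≡ 262 (mod 263)
20^262 ≡ 1 (mod 263) ✓
The smallest such exponent is 262, so the order of 20 is 262.

262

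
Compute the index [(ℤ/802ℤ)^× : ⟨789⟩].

1

By Lagrange's theorem, ord_802(789) divides φ(802) = φ(2)·φ(401) = 1·400 = 400 = 2^4 · 5^2.
Divisors of 400: 1, 2, 4, 5, 8, 10, 16, 20, 25, 40, 50, 80, 100, 200, 400.
Test each divisor d:
789^1 ≡ 789
789^2 ≡ 169
789^4 ≡ 491
789^5 ≡ 33
789^8 ≡ 481
789^10 ≡ 287
789^16 ≡ 385
789^20 ≡ 565
789^25 ≡ 199
789^40 ≡ 29
789^50 ≡ 303
789^80 ≡ 39
789^100 ≡ 381
789^200 ≡ 801
789^400 ≡ 1
So ord_802(789) = 400, hence |⟨789⟩| = 400.
Index = |(Z/802Z)^×| / |⟨789⟩| = 400 / 400 = 1.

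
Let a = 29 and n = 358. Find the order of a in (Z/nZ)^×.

89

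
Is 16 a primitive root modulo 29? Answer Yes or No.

No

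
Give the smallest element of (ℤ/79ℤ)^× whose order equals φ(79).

φ(79) = 79 − 1 = 78 = 2 · 3 · 13.
g is a primitive root iff g^(78/q) ≢ 1 (mod 79) for each prime q ∈ {2, 3, 13}.
g = 2: 2^39 ≡ 1 — hits 1, so not a primitive root.
g = 3: 3^39 ≡ 78; 3^26 ≡ 23; 3^6 ≡ 18 — none is 1, so 3 is a primitive root.
The smallest primitive root modulo 79 is 3.

3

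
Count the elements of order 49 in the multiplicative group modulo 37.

0

φ(37) = 37 − 1 = 36 = 2^2 · 3^2.
Since (Z/37Z)^× is cyclic of order 36, the number of elements of order d is φ(d) when d | 36 and 0 otherwise.
Here 36 is not a multiple of 49, so there are no elements of order 49.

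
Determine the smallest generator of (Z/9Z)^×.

φ(9) = φ(3^2) = 3·(3−1) = 6 = 2 · 3.
g is a primitive root iff g^(6/q) ≢ 1 (mod 9) for each prime q ∈ {2, 3}.
g = 2: 2^3 ≡ 8; 2^2 ≡ 4 — none is 1, so 2 is a primitive root.
So 2 is the smallest generator of (Z/9Z)^×.

2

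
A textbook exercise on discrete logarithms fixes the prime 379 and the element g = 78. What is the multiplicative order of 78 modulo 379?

378

Since 78 ∈ (Z/379Z)^×, its order divides φ(379) = 379 − 1 = 378 = 2 · 3^3 · 7.
Divisors of 378: 1, 2, 3, 6, 7, 9, 14, 18, 21, 27, 42, 54, 63, 126, 189, 378.
Compute 78^d (mod 379) for the divisors d until we hit 1:
78^1 ≡ 78 (mod 379)
78^2 ≡ 20 (mod 379)
78^3 ≡ 44 (mod 379)
78^6 ≡ 41 (mod 379)
78^7 ≡ 166 (mod 379)
78^9 ≡ 288 (mod 379)
78^14 ≡ 268 (mod 379)
78^18 ≡ 322 (mod 379)
78^21 ≡ 145 (mod 379)
78^27 ≡ 260 (mod 379)
78^42 ≡ 180 (mod 379)
78^54 ≡ 138 (mod 379)
78^63 ≡ 328 (mod 379)
78^126 ≡ 327 (mod 379)
78^189 ≡ 378 (mod 379)
78^378 ≡ 1 (mod 379) ✓
The smallest such exponent is 378, so the order of 78 is 378.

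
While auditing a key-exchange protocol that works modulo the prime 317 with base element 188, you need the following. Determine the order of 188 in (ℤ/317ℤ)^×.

316

Since 188 ∈ (Z/317Z)^×, its order divides φ(317) = 317 − 1 = 316 = 2^2 · 79.
Divisors of 316: 1, 2, 4, 79, 158, 316.
Compute 188^d (mod 317) for the divisors d until we hit 1:
188^1 ≡ 188 (mod 317)
188^2 ≡ 157 (mod 317)
188^4 ≡ 240 (mod 317)
188^79 ≡ 114 (mod 317)
188^158 ≡ 316 (mod 317)
188^316 ≡ 1 (mod 317) ✓
Therefore the multiplicative order of 188 modulo 317 is 316.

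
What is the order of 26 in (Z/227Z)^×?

113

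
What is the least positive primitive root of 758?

3

φ(758) = φ(2)·φ(379) = 1·378 = 378 = 2 · 3^3 · 7.
Test candidates g = 2, 3, … against the prime factors q ∈ {2, 3, 7} of φ(758): g is a generator iff g^(378/q) ≢ 1 for every such q.
g = 2: gcd(2, 758) = 2 > 1, not a unit — skip.
g = 3: 3^189 ≡ 757; 3^126 ≡ 51; 3^54 ≡ 195 — none is 1, so 3 is a primitive root.
Hence the least primitive root of 758 is 3.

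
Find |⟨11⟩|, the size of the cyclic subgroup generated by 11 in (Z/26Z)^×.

12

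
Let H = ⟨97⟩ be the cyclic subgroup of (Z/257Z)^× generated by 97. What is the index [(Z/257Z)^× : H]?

Since 97 ∈ (Z/257Z)^×, its order divides φ(257) = 257 − 1 = 256 = 2^8.
Divisors of 256: 1, 2, 4, 8, 16, 32, 64, 128, 256.
Evaluate successive powers at the divisors of 256:
97^1 ≡ 97 (mod 257)
97^2 ≡ 157 (mod 257)
97^4 ≡ 234 (mod 257)
97^8 ≡ 15 (mod 257)
97^16 ≡ 225 (mod 257)
97^32 ≡ 253 (mod 257)
97^64 ≡ 16 (mod 257)
97^128 ≡ 256 (mod 257)
97^256 ≡ 1 (mod 257) ✓
The order of 97 is 256, so the subgroup it generates has 256 elements.
Index = |(Z/257Z)^×| / |⟨97⟩| = 256 / 256 = 1.

1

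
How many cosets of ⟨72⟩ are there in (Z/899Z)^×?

2

The order of 72 must divide φ(899) = φ(29·31) = (29−1)·(31−1) = 28·30 = 840 = 2^3 · 3 · 5 · 7.
Divisors of 840: 1, 2, 3, 4, 5, 6, 7, 8, 10, 12, 14, 15, 20, 21, 24, 28, 30, 35, 40, 42, 56, 60, 70, 84, 105, 120, 140, 168, 210, 280, 420, 840.
Check 72^d mod 899 for each divisor in increasing order:
72^1 ≡ 72 (mod 899)
72^2 ≡ 689 (mod 899)
72^3 ≡ 163 (mod 899)
72^4 ≡ 49 (mod 899)
72^5 ≡ 831 (mod 899)
72^6 ≡ 498 (mod 899)
72^7 ≡ 795 (mod 899)
72^8 ≡ 603 (mod 899)
72^10 ≡ 129 (mod 899)
72^12 ≡ 779 (mod 899)
72^14 ≡ 28 (mod 899)
72^15 ≡ 218 (mod 899)
72^20 ≡ 459 (mod 899)
72^21 ≡ 684 (mod 899)
72^24 ≡ 16 (mod 899)
72^28 ≡ 784 (mod 899)
72^30 ≡ 776 (mod 899)
72^35 ≡ 273 (mod 899)
72^40 ≡ 315 (mod 899)
72^42 ≡ 376 (mod 899)
72^56 ≡ 639 (mod 899)
72^60 ≡ 745 (mod 899)
72^70 ≡ 811 (mod 899)
72^84 ≡ 233 (mod 899)
72^105 ≡ 249 (mod 899)
72^120 ≡ 342 (mod 899)
72^140 ≡ 552 (mod 899)
72^168 ≡ 349 (mod 899)
72^210 ≡ 869 (mod 899)
72^280 ≡ 842 (mod 899)
72^420 ≡ 1 (mod 899) ✓
So ord_899(72) = 420, hence |⟨72⟩| = 420.
The index is φ(899) / ord(72) = 840 / 420 = 2.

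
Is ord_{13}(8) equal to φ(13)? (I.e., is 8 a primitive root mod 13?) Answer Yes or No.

No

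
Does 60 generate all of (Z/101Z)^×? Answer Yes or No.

φ(101) = 101 − 1 = 100 = 2^2 · 5^2.
60 is a primitive root mod 101 iff 60^(φ(101)/q) ≢ 1 for every prime q | φ(101), i.e. q ∈ {2, 5}.
60^50 ≡ 100 (mod 101)  [q = 2: ≢ 1 ✓]
60^20 ≡ 1 (mod 101)  [q = 5: ≡ 1 ✗]
The check at q = 5 fails, so 60 generates a proper subgroup.

No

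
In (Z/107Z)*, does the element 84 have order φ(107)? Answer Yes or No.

Yes

φ(107) = 107 − 1 = 106 = 2 · 53.
Test 84^(106/q) mod 107 for each prime factor q of 106:
84^53 ≡ 106 (mod 107)  [q = 2: ≢ 1 ✓]
84^2 ≡ 101 (mod 107)  [q = 53: ≢ 1 ✓]
Every test exponent gives a nontrivial residue, hence 84 generates the full group.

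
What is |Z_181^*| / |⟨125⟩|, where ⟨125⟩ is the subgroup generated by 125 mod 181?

36

Since 125 ∈ (Z/181Z)^×, its order divides φ(181) = 181 − 1 = 180 = 2^2 · 3^2 · 5.
Divisors of 180: 1, 2, 3, 4, 5, 6, 9, 10, 12, 15, 18, 20, 30, 36, 45, 60, 90, 180.
Evaluate successive powers at the divisors of 180:
125^1 ≡ 125
125^2 ≡ 59
125^3 ≡ 135
125^4 ≡ 42
125^5 ≡ 1
The order of 125 is 5, so the subgroup it generates has 5 elements.
The index is φ(181) / ord(125) = 180 / 5 = 36.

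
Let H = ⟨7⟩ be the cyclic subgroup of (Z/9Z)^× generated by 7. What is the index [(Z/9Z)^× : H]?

ord(7) | φ(9) = φ(3^2) = 3·(3−1) = 6 = 2 · 3.
Divisors of 6: 1, 2, 3, 6.
Test each divisor d:
7^1 ≡ 7
7^2 ≡ 4
7^3 ≡ 1
The order of 7 is 3, so the subgroup it generates has 3 elements.
[(Z/9Z)^× : ⟨7⟩] = 6/3 = 2.

2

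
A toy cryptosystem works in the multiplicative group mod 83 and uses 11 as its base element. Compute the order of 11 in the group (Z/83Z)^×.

41

By Lagrange's theorem, ord_83(11) divides φ(83) = 83 − 1 = 82 = 2 · 41.
Divisors of 82: 1, 2, 41, 82.
Test each divisor d:
11^1 ≡ 11
11^2 ≡ 38
11^41 ≡ 1
The smallest such exponent is 41, so the order of 11 is 41.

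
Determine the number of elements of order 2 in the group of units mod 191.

φ(191) = 191 − 1 = 190 = 2 · 5 · 19.
Since (Z/191Z)^× is cyclic of order 190, the number of elements of order d is φ(d) when d | 190 and 0 otherwise.
2 | 190, and φ(2) = 2 − 1 = 1.

1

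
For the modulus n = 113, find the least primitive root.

φ(113) = 113 − 1 = 112 = 2^4 · 7.
Test candidates g = 2, 3, … against the prime factors q ∈ {2, 7} of φ(113): g is a generator iff g^(112/q) ≢ 1 for every such q.
g = 2: 2^56 ≡ 1 — hits 1, so not a primitive root.
g = 3: 3^56 ≡ 112; 3^16 ≡ 49 — none is 1, so 3 is a primitive root.
The smallest primitive root modulo 113 is 3.

3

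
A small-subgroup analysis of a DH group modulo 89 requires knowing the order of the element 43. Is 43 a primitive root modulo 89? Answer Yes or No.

Yes

φ(89) = 89 − 1 = 88 = 2^3 · 11.
It suffices to check that the order of 43 is not a proper divisor of 88: compute 43^(88/q) for q ∈ {2, 11}.
43^44 ≡ 88 (mod 89)  [q = 2: ≢ 1 ✓]
43^8 ≡ 67 (mod 89)  [q = 11: ≢ 1 ✓]
None equal 1, so ord_89(43) = 88: 43 is a primitive root.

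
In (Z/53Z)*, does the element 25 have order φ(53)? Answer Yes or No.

No

φ(53) = 53 − 1 = 52 = 2^2 · 13.
25 is a primitive root mod 53 iff 25^(φ(53)/q) ≢ 1 for every prime q | φ(53), i.e. q ∈ {2, 13}.
25^26 ≡ 1 (mod 53)  [q = 2: ≡ 1 ✗]
25^4 ≡ 15 (mod 53)  [q = 13: ≢ 1 ✓]
The check at q = 2 fails, so 25 generates a proper subgroup.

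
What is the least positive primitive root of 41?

6

φ(41) = 41 − 1 = 40 = 2^3 · 5.
g is a primitive root iff g^(40/q) ≢ 1 (mod 41) for each prime q ∈ {2, 5}.
g = 2: 2^20 ≡ 1 — hits 1, so not a primitive root.
g = 3: 3^20 ≡ 40; 3^8 ≡ 1 — hits 1, so not a primitive root.
g = 4: 4^20 ≡ 1 — hits 1, so not a primitive root.
g = 5: 5^20 ≡ 1 — hits 1, so not a primitive root.
g = 6: 6^20 ≡ 40; 6^8 ≡ 10 — none is 1, so 6 is a primitive root.
So 6 is the smallest generator of (Z/41Z)^×.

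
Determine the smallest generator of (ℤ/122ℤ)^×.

φ(122) = φ(2)·φ(61) = 1·60 = 60 = 2^2 · 3 · 5.
Test candidates g = 2, 3, … against the prime factors q ∈ {2, 3, 5} of φ(122): g is a generator iff g^(60/q) ≢ 1 for every such q.
g = 2: gcd(2, 122) = 2 > 1, not a unit — skip.
g = 3: 3^30 ≡ 1 — hits 1, so not a primitive root.
g = 4: gcd(4, 122) = 2 > 1, not a unit — skip.
g = 5: 5^30 ≡ 1 — hits 1, so not a primitive root.
g = 6: gcd(6, 122) = 2 > 1, not a unit — skip.
g = 7: 7^30 ≡ 121; 7^20 ≡ 47; 7^12 ≡ 95 — none is 1, so 7 is a primitive root.
So 7 is the smallest generator of (Z/122Z)^×.

7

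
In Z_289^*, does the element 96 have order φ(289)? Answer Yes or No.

Yes

φ(289) = φ(17^2) = 17·(17−1) = 272 = 2^4 · 17.
An element g generates (Z/289Z)^× iff g^(272/q) ≢ 1 (mod 289) for each prime q ∈ {2, 17}.
96^136 ≡ 288 (mod 289)  [q = 2: ≢ 1 ✓]
96^16 ≡ 120 (mod 289)  [q = 17: ≢ 1 ✓]
None equal 1, so ord_289(96) = 272: 96 is a primitive root.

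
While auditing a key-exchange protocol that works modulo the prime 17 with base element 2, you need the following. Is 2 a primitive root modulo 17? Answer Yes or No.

No

φ(17) = 17 − 1 = 16 = 2^4.
An element g generates (Z/17Z)^× iff g^(16/q) ≢ 1 (mod 17) for each prime q ∈ {2}.
2^8 ≡ 1 (mod 17)  [q = 2: ≡ 1 ✗]
2^8 ≡ 1 shows ord(2) | 8, strictly less than φ(17); not a primitive root.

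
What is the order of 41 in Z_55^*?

10

By Lagrange's theorem, ord_55(41) divides φ(55) = φ(5·11) = (5−1)·(11−1) = 4·10 = 40 = 2^3 · 5.
Divisors of 40: 1, 2, 4, 5, 8, 10, 20, 40.
Compute 41^d (mod 55) for the divisors d until we hit 1:
41^1 ≡ 41 (mod 55)
41^2 ≡ 31 (mod 55)
41^4 ≡ 26 (mod 55)
41^5 ≡ 21 (mod 55)
41^8 ≡ 16 (mod 55)
41^10 ≡ 1 (mod 55) ✓
Therefore the multiplicative order of 41 modulo 55 is 10.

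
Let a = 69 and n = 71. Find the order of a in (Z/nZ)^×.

By Lagrange's theorem, ord_71(69) divides φ(71) = 71 − 1 = 70 = 2 · 5 · 7.
Divisors of 70: 1, 2, 5, 7, 10, 14, 35, 70.
Test each divisor d:
69^1 ≡ 69
69^2 ≡ 4
69^5 ≡ 39
69^7 ≡ 14
69^10 ≡ 30
69^14 ≡ 54
69^35 ≡ 70
69^70 ≡ 1
The smallest such exponent is 70, so the order of 69 is 70.

70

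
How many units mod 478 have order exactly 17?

φ(478) = φ(2)·φ(239) = 1·238 = 238 = 2 · 7 · 17.
In a cyclic group of order 238, there are φ(d) elements of order d for each divisor d of 238, and zero for non-divisors.
17 | 238, and φ(17) = 17 − 1 = 16.

16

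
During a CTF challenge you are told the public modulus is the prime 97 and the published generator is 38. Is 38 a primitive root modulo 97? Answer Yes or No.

Yes

φ(97) = 97 − 1 = 96 = 2^5 · 3.
It suffices to check that the order of 38 is not a proper divisor of 96: compute 38^(96/q) for q ∈ {2, 3}.
38^48 ≡ 96 (mod 97)  [q = 2: ≢ 1 ✓]
38^32 ≡ 35 (mod 97)  [q = 3: ≢ 1 ✓]
None equal 1, so ord_97(38) = 96: 38 is a primitive root.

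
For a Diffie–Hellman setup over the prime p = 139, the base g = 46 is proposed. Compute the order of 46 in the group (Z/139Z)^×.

ord(46) | φ(139) = 139 − 1 = 138 = 2 · 3 · 23.
Divisors of 138: 1, 2, 3, 6, 23, 46, 69, 138.
Compute 46^d (mod 139) for the divisors d until we hit 1:
46^1 ≡ 46 (mod 139)
46^2 ≡ 31 (mod 139)
46^3 ≡ 36 (mod 139)
46^6 ≡ 45 (mod 139)
46^23 ≡ 42 (mod 139)
46^46 ≡ 96 (mod 139)
46^69 ≡ 1 (mod 139) ✓
Hence ord(46) = 69.

69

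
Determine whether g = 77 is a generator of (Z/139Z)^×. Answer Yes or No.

No

φ(139) = 139 − 1 = 138 = 2 · 3 · 23.
77 is a primitive root mod 139 iff 77^(φ(139)/q) ≢ 1 for every prime q | φ(139), i.e. q ∈ {2, 3, 23}.
77^69 ≡ 1 (mod 139)  [q = 2: ≡ 1 ✗]
77^46 ≡ 1 (mod 139)  [q = 3: ≡ 1 ✗]
77^6 ≡ 52 (mod 139)  [q = 23: ≢ 1 ✓]
77^69 ≡ 1 shows ord(77) | 69, strictly less than φ(139); not a primitive root.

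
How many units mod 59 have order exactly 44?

0

φ(59) = 59 − 1 = 58 = 2 · 29.
Since (Z/59Z)^× is cyclic of order 58, the number of elements of order d is φ(d) when d | 58 and 0 otherwise.
Since 44 ∤ 58, the count is 0.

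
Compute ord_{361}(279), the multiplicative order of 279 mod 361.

By Lagrange's theorem, ord_361(279) divides φ(361) = φ(19^2) = 19·(19−1) = 342 = 2 · 3^2 · 19.
Divisors of 342: 1, 2, 3, 6, 9, 18, 19, 38, 57, 114, 171, 342.
Check 279^d mod 361 for each divisor in increasing order:
279^1 ≡ 279 (mod 361)
279^2 ≡ 226 (mod 361)
279^3 ≡ 240 (mod 361)
279^6 ≡ 201 (mod 361)
279^9 ≡ 227 (mod 361)
279^18 ≡ 267 (mod 361)
279^19 ≡ 127 (mod 361)
279^38 ≡ 245 (mod 361)
279^57 ≡ 69 (mod 361)
279^114 ≡ 68 (mod 361)
279^171 ≡ 360 (mod 361)
279^342 ≡ 1 (mod 361) ✓
Hence ord(279) = 342.

342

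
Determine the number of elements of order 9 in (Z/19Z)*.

6

φ(19) = 19 − 1 = 18 = 2 · 3^2.
Since (Z/19Z)^× is cyclic of order 18, the number of elements of order d is φ(d) when d | 18 and 0 otherwise.
9 = 3^2 divides 18, and φ(9) = 6.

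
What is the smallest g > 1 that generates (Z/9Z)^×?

φ(9) = φ(3^2) = 3·(3−1) = 6 = 2 · 3.
g is a primitive root iff g^(6/q) ≢ 1 (mod 9) for each prime q ∈ {2, 3}.
g = 2: 2^3 ≡ 8; 2^2 ≡ 4 — none is 1, so 2 is a primitive root.
So 2 is the smallest generator of (Z/9Z)^×.

2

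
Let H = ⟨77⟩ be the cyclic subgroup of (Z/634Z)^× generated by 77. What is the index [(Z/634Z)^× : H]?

2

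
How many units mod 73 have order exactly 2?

φ(73) = 73 − 1 = 72 = 2^3 · 3^2.
(Z/73Z)^× is cyclic (|G| = 72); a cyclic group of order m has exactly φ(d) elements of each order d | m, and none otherwise.
2 | 72, and φ(2) = 2 − 1 = 1.

1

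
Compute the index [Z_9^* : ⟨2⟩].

1

ord(2) | φ(9) = φ(3^2) = 3·(3−1) = 6 = 2 · 3.
Divisors of 6: 1, 2, 3, 6.
Test each divisor d:
2^1 ≡ 2 (mod 9)
2^2 ≡ 4 (mod 9)
2^3 ≡ 8 (mod 9)
2^6 ≡ 1 (mod 9) ✓
Thus |⟨2⟩| = ord(2) = 6.
Index = |(Z/9Z)^×| / |⟨2⟩| = 6 / 6 = 1.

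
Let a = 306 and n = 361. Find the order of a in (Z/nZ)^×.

342

By Lagrange's theorem, ord_361(306) divides φ(361) = φ(19^2) = 19·(19−1) = 342 = 2 · 3^2 · 19.
Divisors of 342: 1, 2, 3, 6, 9, 18, 19, 38, 57, 114, 171, 342.
Check 306^d mod 361 for each divisor in increasing order:
306^1 ≡ 306
306^2 ≡ 137
306^3 ≡ 46
306^6 ≡ 311
306^9 ≡ 227
306^18 ≡ 267
306^19 ≡ 116
306^38 ≡ 99
306^57 ≡ 293
306^114 ≡ 292
306^171 ≡ 360
306^342 ≡ 1
The smallest such exponent is 342, so the order of 306 is 342.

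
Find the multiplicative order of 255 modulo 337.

84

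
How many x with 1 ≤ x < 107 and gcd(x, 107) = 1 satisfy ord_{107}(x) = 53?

φ(107) = 107 − 1 = 106 = 2 · 53.
In a cyclic group of order 106, there are φ(d) elements of order d for each divisor d of 106, and zero for non-divisors.
53 | 106, and φ(53) = 53 − 1 = 52.

52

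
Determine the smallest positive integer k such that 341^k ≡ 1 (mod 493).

14

ord(341) | φ(493) = φ(17·29) = (17−1)·(29−1) = 16·28 = 448 = 2^6 · 7.
Divisors of 448: 1, 2, 4, 7, 8, 14, 16, 28, 32, 56, 64, 112, 224, 448.
Test each divisor d:
341^1 ≡ 341 (mod 493)
341^2 ≡ 426 (mod 493)
341^4 ≡ 52 (mod 493)
341^7 ≡ 86 (mod 493)
341^8 ≡ 239 (mod 493)
341^14 ≡ 1 (mod 493) ✓
Hence ord(341) = 14.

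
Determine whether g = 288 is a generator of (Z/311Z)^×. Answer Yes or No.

No

φ(311) = 311 − 1 = 310 = 2 · 5 · 31.
It suffices to check that the order of 288 is not a proper divisor of 310: compute 288^(310/q) for q ∈ {2, 5, 31}.
288^155 ≡ 1 (mod 311)  [q = 2: ≡ 1 ✗]
288^62 ≡ 6 (mod 311)  [q = 5: ≢ 1 ✓]
288^10 ≡ 18 (mod 311)  [q = 31: ≢ 1 ✓]
288^155 ≡ 1 shows ord(288) | 155, strictly less than φ(311); not a primitive root.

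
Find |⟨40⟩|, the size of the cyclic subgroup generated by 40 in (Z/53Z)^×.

The order of 40 must divide φ(53) = 53 − 1 = 52 = 2^2 · 13.
Divisors of 52: 1, 2, 4, 13, 26, 52.
Evaluate successive powers at the divisors of 52:
40^1 ≡ 40 (mod 53)
40^2 ≡ 10 (mod 53)
40^4 ≡ 47 (mod 53)
40^13 ≡ 52 (mod 53)
40^26 ≡ 1 (mod 53) ✓
The smallest such exponent is 26, so the order of 40 is 26.

26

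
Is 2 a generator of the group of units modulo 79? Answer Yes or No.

φ(79) = 79 − 1 = 78 = 2 · 3 · 13.
It suffices to check that the order of 2 is not a proper divisor of 78: compute 2^(78/q) for q ∈ {2, 3, 13}.
2^39 ≡ 1 (mod 79)  [q = 2: ≡ 1 ✗]
2^26 ≡ 23 (mod 79)  [q = 3: ≢ 1 ✓]
2^6 ≡ 64 (mod 79)  [q = 13: ≢ 1 ✓]
The check at q = 2 fails, so 2 generates a proper subgroup.

No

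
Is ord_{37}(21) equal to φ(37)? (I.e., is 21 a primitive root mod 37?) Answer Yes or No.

No

φ(37) = 37 − 1 = 36 = 2^2 · 3^2.
It suffices to check that the order of 21 is not a proper divisor of 36: compute 21^(36/q) for q ∈ {2, 3}.
21^18 ≡ 1 (mod 37)  [q = 2: ≡ 1 ✗]
21^12 ≡ 26 (mod 37)  [q = 3: ≢ 1 ✓]
21^18 ≡ 1 shows ord(21) | 18, strictly less than φ(37); not a primitive root.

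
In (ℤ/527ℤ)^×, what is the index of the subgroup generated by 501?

Since 501 ∈ (Z/527Z)^×, its order divides φ(527) = φ(17·31) = (17−1)·(31−1) = 16·30 = 480 = 2^5 · 3 · 5.
Divisors of 480: 1, 2, 3, 4, 5, 6, 8, 10, 12, 15, 16, 20, 24, 30, 32, 40, 48, 60, 80, 96, 120, 160, 240, 480.
Compute 501^d (mod 527) for the divisors d until we hit 1:
501^1 ≡ 501 (mod 527)
501^2 ≡ 149 (mod 527)
501^3 ≡ 342 (mod 527)
501^4 ≡ 67 (mod 527)
501^5 ≡ 366 (mod 527)
501^6 ≡ 497 (mod 527)
501^8 ≡ 273 (mod 527)
501^10 ≡ 98 (mod 527)
501^12 ≡ 373 (mod 527)
501^15 ≡ 32 (mod 527)
501^16 ≡ 222 (mod 527)
501^20 ≡ 118 (mod 527)
501^24 ≡ 1 (mod 527) ✓
The order of 501 is 24, so the subgroup it generates has 24 elements.
The index is φ(527) / ord(501) = 480 / 24 = 20.

20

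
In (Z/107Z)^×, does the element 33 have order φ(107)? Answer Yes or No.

No

φ(107) = 107 − 1 = 106 = 2 · 53.
It suffices to check that the order of 33 is not a proper divisor of 106: compute 33^(106/q) for q ∈ {2, 53}.
33^53 ≡ 1 (mod 107)  [q = 2: ≡ 1 ✗]
33^2 ≡ 19 (mod 107)  [q = 53: ≢ 1 ✓]
33^53 ≡ 1 shows ord(33) | 53, strictly less than φ(107); not a primitive root.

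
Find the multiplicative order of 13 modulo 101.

By Lagrange's theorem, ord_101(13) divides φ(101) = 101 − 1 = 100 = 2^2 · 5^2.
Divisors of 100: 1, 2, 4, 5, 10, 20, 25, 50, 100.
Compute 13^d (mod 101) for the divisors d until we hit 1:
13^1 ≡ 13 (mod 101)
13^2 ≡ 68 (mod 101)
13^4 ≡ 79 (mod 101)
13^5 ≡ 17 (mod 101)
13^10 ≡ 87 (mod 101)
13^20 ≡ 95 (mod 101)
13^25 ≡ 100 (mod 101)
13^50 ≡ 1 (mod 101) ✓
Hence ord(13) = 50.

50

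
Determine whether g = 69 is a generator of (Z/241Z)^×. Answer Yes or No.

Yes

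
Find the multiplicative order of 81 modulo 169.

39

The order of 81 must divide φ(169) = φ(13^2) = 13·(13−1) = 156 = 2^2 · 3 · 13.
Divisors of 156: 1, 2, 3, 4, 6, 12, 13, 26, 39, 52, 78, 156.
Test each divisor d:
81^1 ≡ 81
81^2 ≡ 139
81^3 ≡ 105
81^4 ≡ 55
81^6 ≡ 40
81^12 ≡ 79
81^13 ≡ 146
81^26 ≡ 22
81^39 ≡ 1
The smallest such exponent is 39, so the order of 81 is 39.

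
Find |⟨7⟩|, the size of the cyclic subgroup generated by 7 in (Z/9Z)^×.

3

By Lagrange's theorem, ord_9(7) divides φ(9) = φ(3^2) = 3·(3−1) = 6 = 2 · 3.
Divisors of 6: 1, 2, 3, 6.
Test each divisor d:
7^1 ≡ 7
7^2 ≡ 4
7^3 ≡ 1
Therefore the multiplicative order of 7 modulo 9 is 3.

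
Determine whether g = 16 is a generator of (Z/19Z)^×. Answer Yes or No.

No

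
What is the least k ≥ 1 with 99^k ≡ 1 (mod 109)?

108

The order of 99 must divide φ(109) = 109 − 1 = 108 = 2^2 · 3^3.
Divisors of 108: 1, 2, 3, 4, 6, 9, 12, 18, 27, 36, 54, 108.
Test each divisor d:
99^1 ≡ 99
99^2 ≡ 100
99^3 ≡ 90
99^4 ≡ 81
99^6 ≡ 34
99^9 ≡ 8
99^12 ≡ 66
99^18 ≡ 64
99^27 ≡ 76
99^36 ≡ 63
99^54 ≡ 108
99^108 ≡ 1
So ord_109(99) = 108.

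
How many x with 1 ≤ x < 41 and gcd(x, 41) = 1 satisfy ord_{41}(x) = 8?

φ(41) = 41 − 1 = 40 = 2^3 · 5.
In a cyclic group of order 40, there are φ(d) elements of order d for each divisor d of 40, and zero for non-divisors.
8 = 2^3 divides 40, and φ(8) = 4.

4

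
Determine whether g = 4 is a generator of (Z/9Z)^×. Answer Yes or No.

No

φ(9) = φ(3^2) = 3·(3−1) = 6 = 2 · 3.
4 is a primitive root mod 9 iff 4^(φ(9)/q) ≢ 1 for every prime q | φ(9), i.e. q ∈ {2, 3}.
4^3 ≡ 1 (mod 9)  [q = 2: ≡ 1 ✗]
4^2 ≡ 7 (mod 9)  [q = 3: ≢ 1 ✓]
The check at q = 2 fails, so 4 generates a proper subgroup.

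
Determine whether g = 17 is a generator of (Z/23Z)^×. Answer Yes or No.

φ(23) = 23 − 1 = 22 = 2 · 11.
17 is a primitive root mod 23 iff 17^(φ(23)/q) ≢ 1 for every prime q | φ(23), i.e. q ∈ {2, 11}.
17^11 ≡ 22 (mod 23)  [q = 2: ≢ 1 ✓]
17^2 ≡ 13 (mod 23)  [q = 11: ≢ 1 ✓]
All checks pass, so 17 has order 22 and is a primitive root modulo 23.

Yes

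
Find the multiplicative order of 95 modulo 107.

106

ord(95) | φ(107) = 107 − 1 = 106 = 2 · 53.
Divisors of 106: 1, 2, 53, 106.
Evaluate successive powers at the divisors of 106:
95^1 ≡ 95 (mod 107)
95^2 ≡ 37 (mod 107)
95^53 ≡ 106 (mod 107)
95^106 ≡ 1 (mod 107) ✓
The smallest such exponent is 106, so the order of 95 is 106.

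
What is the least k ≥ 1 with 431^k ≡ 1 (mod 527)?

240

By Lagrange's theorem, ord_527(431) divides φ(527) = φ(17·31) = (17−1)·(31−1) = 16·30 = 480 = 2^5 · 3 · 5.
Divisors of 480: 1, 2, 3, 4, 5, 6, 8, 10, 12, 15, 16, 20, 24, 30, 32, 40, 48, 60, 80, 96, 120, 160, 240, 480.
Test each divisor d:
431^1 ≡ 431 (mod 527)
431^2 ≡ 257 (mod 527)
431^3 ≡ 97 (mod 527)
431^4 ≡ 174 (mod 527)
431^5 ≡ 160 (mod 527)
431^6 ≡ 450 (mod 527)
431^8 ≡ 237 (mod 527)
431^10 ≡ 304 (mod 527)
431^12 ≡ 132 (mod 527)
431^15 ≡ 156 (mod 527)
431^16 ≡ 307 (mod 527)
431^20 ≡ 191 (mod 527)
431^24 ≡ 33 (mod 527)
431^30 ≡ 94 (mod 527)
431^32 ≡ 443 (mod 527)
431^40 ≡ 118 (mod 527)
431^48 ≡ 35 (mod 527)
431^60 ≡ 404 (mod 527)
431^80 ≡ 222 (mod 527)
431^96 ≡ 171 (mod 527)
431^120 ≡ 373 (mod 527)
431^160 ≡ 273 (mod 527)
431^240 ≡ 1 (mod 527) ✓
Therefore the multiplicative order of 431 modulo 527 is 240.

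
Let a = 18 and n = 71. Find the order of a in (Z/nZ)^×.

ord(18) | φ(71) = 71 − 1 = 70 = 2 · 5 · 7.
Divisors of 70: 1, 2, 5, 7, 10, 14, 35, 70.
Check 18^d mod 71 for each divisor in increasing order:
18^1 ≡ 18 (mod 71)
18^2 ≡ 40 (mod 71)
18^5 ≡ 45 (mod 71)
18^7 ≡ 25 (mod 71)
18^10 ≡ 37 (mod 71)
18^14 ≡ 57 (mod 71)
18^35 ≡ 1 (mod 71) ✓
The smallest such exponent is 35, so the order of 18 is 35.

35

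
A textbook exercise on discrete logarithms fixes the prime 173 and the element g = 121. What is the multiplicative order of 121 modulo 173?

86

Since 121 ∈ (Z/173Z)^×, its order divides φ(173) = 173 − 1 = 172 = 2^2 · 43.
Divisors of 172: 1, 2, 4, 43, 86, 172.
Check 121^d mod 173 for each divisor in increasing order:
121^1 ≡ 121 (mod 173)
121^2 ≡ 109 (mod 173)
121^4 ≡ 117 (mod 173)
121^43 ≡ 172 (mod 173)
121^86 ≡ 1 (mod 173) ✓
Therefore the multiplicative order of 121 modulo 173 is 86.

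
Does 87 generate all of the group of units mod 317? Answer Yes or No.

No

φ(317) = 317 − 1 = 316 = 2^2 · 79.
An element g generates (Z/317Z)^× iff g^(316/q) ≢ 1 (mod 317) for each prime q ∈ {2, 79}.
87^158 ≡ 1 (mod 317)  [q = 2: ≡ 1 ✗]
87^4 ≡ 253 (mod 317)  [q = 79: ≢ 1 ✓]
87^158 ≡ 1 shows ord(87) | 158, strictly less than φ(317); not a primitive root.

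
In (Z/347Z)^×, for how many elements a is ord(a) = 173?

172

φ(347) = 347 − 1 = 346 = 2 · 173.
(Z/347Z)^× is cyclic (|G| = 346); a cyclic group of order m has exactly φ(d) elements of each order d | m, and none otherwise.
173 | 346, and φ(173) = 173 − 1 = 172.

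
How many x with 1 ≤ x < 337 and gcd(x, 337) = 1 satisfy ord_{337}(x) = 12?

4

φ(337) = 337 − 1 = 336 = 2^4 · 3 · 7.
(Z/337Z)^× is cyclic (|G| = 336); a cyclic group of order m has exactly φ(d) elements of each order d | m, and none otherwise.
12 = 2^2 · 3 divides 336, and φ(12) = 4.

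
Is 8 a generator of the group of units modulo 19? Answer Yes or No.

No

φ(19) = 19 − 1 = 18 = 2 · 3^2.
It suffices to check that the order of 8 is not a proper divisor of 18: compute 8^(18/q) for q ∈ {2, 3}.
8^9 ≡ 18 (mod 19)  [q = 2: ≢ 1 ✓]
8^6 ≡ 1 (mod 19)  [q = 3: ≡ 1 ✗]
The check at q = 3 fails, so 8 generates a proper subgroup.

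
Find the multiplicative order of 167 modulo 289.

272

By Lagrange's theorem, ord_289(167) divides φ(289) = φ(17^2) = 17·(17−1) = 272 = 2^4 · 17.
Divisors of 272: 1, 2, 4, 8, 16, 17, 34, 68, 136, 272.
Evaluate successive powers at the divisors of 272:
167^1 ≡ 167 (mod 289)
167^2 ≡ 145 (mod 289)
167^4 ≡ 217 (mod 289)
167^8 ≡ 271 (mod 289)
167^16 ≡ 35 (mod 289)
167^17 ≡ 65 (mod 289)
167^34 ≡ 179 (mod 289)
167^68 ≡ 251 (mod 289)
167^136 ≡ 288 (mod 289)
167^272 ≡ 1 (mod 289) ✓
The smallest such exponent is 272, so the order of 167 is 272.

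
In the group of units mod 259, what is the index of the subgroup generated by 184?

36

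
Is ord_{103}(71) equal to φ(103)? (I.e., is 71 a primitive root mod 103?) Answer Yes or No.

φ(103) = 103 − 1 = 102 = 2 · 3 · 17.
Test 71^(102/q) mod 103 for each prime factor q of 102:
71^51 ≡ 102 (mod 103)  [q = 2: ≢ 1 ✓]
71^34 ≡ 56 (mod 103)  [q = 3: ≢ 1 ✓]
71^6 ≡ 93 (mod 103)  [q = 17: ≢ 1 ✓]
None equal 1, so ord_103(71) = 102: 71 is a primitive root.

Yes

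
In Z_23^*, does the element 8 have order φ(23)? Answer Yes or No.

φ(23) = 23 − 1 = 22 = 2 · 11.
An element g generates (Z/23Z)^× iff g^(22/q) ≢ 1 (mod 23) for each prime q ∈ {2, 11}.
8^11 ≡ 1 (mod 23)  [q = 2: ≡ 1 ✗]
8^2 ≡ 18 (mod 23)  [q = 11: ≢ 1 ✓]
8^11 ≡ 1 shows ord(8) | 11, strictly less than φ(23); not a primitive root.

No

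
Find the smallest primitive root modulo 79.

φ(79) = 79 − 1 = 78 = 2 · 3 · 13.
g is a primitive root iff g^(78/q) ≢ 1 (mod 79) for each prime q ∈ {2, 3, 13}.
g = 2: 2^39 ≡ 1 — hits 1, so not a primitive root.
g = 3: 3^39 ≡ 78; 3^26 ≡ 23; 3^6 ≡ 18 — none is 1, so 3 is a primitive root.
Hence the least primitive root of 79 is 3.

3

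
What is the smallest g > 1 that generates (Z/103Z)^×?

5

φ(103) = 103 − 1 = 102 = 2 · 3 · 17.
Test candidates g = 2, 3, … against the prime factors q ∈ {2, 3, 17} of φ(103): g is a generator iff g^(102/q) ≢ 1 for every such q.
g = 2: 2^51 ≡ 1 — hits 1, so not a primitive root.
g = 3: 3^51 ≡ 102; 3^34 ≡ 1 — hits 1, so not a primitive root.
g = 4: 4^51 ≡ 1 — hits 1, so not a primitive root.
g = 5: 5^51 ≡ 102; 5^34 ≡ 56; 5^6 ≡ 72 — none is 1, so 5 is a primitive root.
The smallest primitive root modulo 103 is 5.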